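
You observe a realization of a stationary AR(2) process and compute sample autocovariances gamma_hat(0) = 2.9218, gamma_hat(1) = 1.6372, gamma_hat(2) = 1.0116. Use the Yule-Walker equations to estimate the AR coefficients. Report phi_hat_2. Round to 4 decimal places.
\hat\phi_{2} = 0.0470

The Yule-Walker equations for an AR(p) process read, in matrix form,
  Gamma_p phi = r_p,   with   (Gamma_p)_{ij} = gamma(|i - j|),
                       (r_p)_i = gamma(i),   i,j = 1..p.
Substitute the sample gammas (Toeplitz matrix and right-hand side of size 2):
  Gamma_p = [[2.9218, 1.6372], [1.6372, 2.9218]]
  r_p     = [1.6372, 1.0116]
Written out:
  2.9218 phi_1 + 1.6372 phi_2 = 1.6372
  1.6372 phi_1 + 2.9218 phi_2 = 1.0116
Solve by Cramer's rule:
  det = gamma(0)^2 - gamma(1)^2 = (2.9218)^2 - (1.6372)^2 = 8.53691524 - 2.68042384 = 5.8564914
  phi_hat_1 = [gamma(1) gamma(0) - gamma(1) gamma(2)] / det = [(1.6372)(2.9218) - (1.6372)(1.0116)] / 5.8564914 = 3.12737944 / 5.8564914 = 0.534
  phi_hat_2 = [gamma(0) gamma(2) - gamma(1)^2] / det = [(2.9218)(1.0116) - (1.6372)^2] / 5.8564914 = 0.27526904 / 5.8564914 = 0.047
So phi_hat = [0.5340, 0.0470].
Therefore phi_hat_2 = 0.0470.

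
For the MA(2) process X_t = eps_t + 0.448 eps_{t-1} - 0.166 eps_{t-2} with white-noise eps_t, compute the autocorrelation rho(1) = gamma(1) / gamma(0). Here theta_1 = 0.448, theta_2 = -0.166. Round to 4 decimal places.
\rho(1) = 0.3042

For an MA(q) process with theta_0 = 1, the autocovariance is
  gamma(k) = sigma^2 * sum_{i=0..q-k} theta_i * theta_{i+k},
and rho(k) = gamma(k) / gamma(0). Sigma^2 cancels.
  numerator   = (1)*(0.448) + (0.448)*(-0.166) = 0.373632.
  denominator = (1)^2 + (0.448)^2 + (-0.166)^2 = 1.22826.
  rho(1) = 0.373632 / 1.22826 = 0.3042.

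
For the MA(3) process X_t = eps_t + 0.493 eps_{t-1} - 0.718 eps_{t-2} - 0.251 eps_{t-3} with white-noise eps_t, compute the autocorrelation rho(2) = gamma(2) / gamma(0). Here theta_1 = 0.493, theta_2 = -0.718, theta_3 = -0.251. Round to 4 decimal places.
\rho(2) = -0.4621

For an MA(q) process with theta_0 = 1, the autocovariance is
  gamma(k) = sigma^2 * sum_{i=0..q-k} theta_i * theta_{i+k},
and rho(k) = gamma(k) / gamma(0). Sigma^2 cancels.
  numerator   = (1)*(-0.718) + (0.493)*(-0.251) = -0.841743.
  denominator = (1)^2 + (0.493)^2 + (-0.718)^2 + (-0.251)^2 = 1.821574.
  rho(2) = -0.841743 / 1.821574 = -0.4621.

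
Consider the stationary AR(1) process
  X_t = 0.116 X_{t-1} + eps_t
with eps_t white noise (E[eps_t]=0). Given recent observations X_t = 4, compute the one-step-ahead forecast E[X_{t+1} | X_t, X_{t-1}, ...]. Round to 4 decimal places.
E[X_{t+1} \mid \mathcal F_t] = 0.4640

For an AR(p) model X_t = c + sum_i phi_i X_{t-i} + eps_t, the
one-step-ahead conditional mean is
  E[X_{t+1} | X_t, ...] = c + sum_i phi_i X_{t+1-i}.
Substitute known values:
  E[X_{t+1} | ...] = (0.116) * (4)
                   = 0.4640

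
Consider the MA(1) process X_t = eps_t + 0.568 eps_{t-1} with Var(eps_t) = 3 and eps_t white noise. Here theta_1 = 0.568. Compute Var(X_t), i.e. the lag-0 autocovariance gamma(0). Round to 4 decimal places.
\gamma(0) = 3.9679

For an MA(q) process X_t = eps_t + sum_i theta_i eps_{t-i} with
Var(eps_t) = sigma^2, the variance is
  gamma(0) = sigma^2 * (1 + sum_i theta_i^2).
  sum_i theta_i^2 = (0.568)^2 = 0.322624.
  gamma(0) = 3 * (1 + 0.322624) = 3 * 1.322624 = 3.967872, which rounds to 3.9679.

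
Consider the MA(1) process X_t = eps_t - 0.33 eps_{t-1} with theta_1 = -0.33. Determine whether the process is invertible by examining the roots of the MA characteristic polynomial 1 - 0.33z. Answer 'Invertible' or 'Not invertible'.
\text{Invertible}

The MA(q) characteristic polynomial is P(z) = 1 - 0.33z.
Invertibility requires all roots to lie outside the unit circle, i.e. |z| > 1 for every root.
This is linear in z: 1 + (-0.33) z = 0  =>  z = -1/(-0.33) = 3.030303,  |z| = 3.030303.
Moduli of all roots: 3.0303.
All moduli strictly greater than 1? Yes.
Verdict: Invertible.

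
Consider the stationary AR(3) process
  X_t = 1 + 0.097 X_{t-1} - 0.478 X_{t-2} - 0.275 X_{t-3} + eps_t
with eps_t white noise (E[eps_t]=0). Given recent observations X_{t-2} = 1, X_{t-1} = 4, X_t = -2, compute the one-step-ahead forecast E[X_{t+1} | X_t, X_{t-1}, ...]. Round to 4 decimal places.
E[X_{t+1} \mid \mathcal F_t] = -1.3810

For an AR(p) model X_t = c + sum_i phi_i X_{t-i} + eps_t, the
one-step-ahead conditional mean is
  E[X_{t+1} | X_t, ...] = c + sum_i phi_i X_{t+1-i}.
Substitute known values:
  E[X_{t+1} | ...] = 1 + (0.097) * (-2) + (-0.478) * (4) + (-0.275) * (1)
                   = -1.3810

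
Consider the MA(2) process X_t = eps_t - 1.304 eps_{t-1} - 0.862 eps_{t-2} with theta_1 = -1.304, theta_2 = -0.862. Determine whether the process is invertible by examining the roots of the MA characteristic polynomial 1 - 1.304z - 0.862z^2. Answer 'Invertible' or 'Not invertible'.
\text{Not invertible}

The MA(q) characteristic polynomial is P(z) = 1 - 1.304z - 0.862z^2.
Invertibility requires all roots to lie outside the unit circle, i.e. |z| > 1 for every root.
Set 1 + (-1.304) z + (-0.862) z^2 = 0, i.e. a z^2 + b z + c = 0 with a = -0.862, b = -1.304, c = 1.
Discriminant D = b^2 - 4ac = (-1.304)^2 - 4*(-0.862)*1 = 1.700416 - (-3.448) = 5.148416.
D >= 0, so the roots are real: z = (-b +/- sqrt(D)) / (2a) = (1.304 +/- 2.269012) / (-1.724).
  z_1 = (1.304 + 2.269012) / (-1.724) = -2.0725,   |z_1| = 2.0725.
  z_2 = (1.304 - 2.269012) / (-1.724) = 0.5598,   |z_2| = 0.5598.
Moduli of all roots: 2.0725, 0.5598.
All moduli strictly greater than 1? No.
Verdict: Not invertible.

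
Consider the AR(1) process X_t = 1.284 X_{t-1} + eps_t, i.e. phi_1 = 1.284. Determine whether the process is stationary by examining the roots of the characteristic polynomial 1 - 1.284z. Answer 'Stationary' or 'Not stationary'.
\text{Not stationary}

The AR(p) characteristic polynomial is P(z) = 1 - 1.284z.
Stationarity requires all roots to lie outside the unit circle, i.e. |z| > 1 for every root.
This is linear in z: 1 + (-1.284) z = 0  =>  z = -1/(-1.284) = 0.778816,  |z| = 0.778816.
Moduli of all roots: 0.7788.
All moduli strictly greater than 1? No.
Verdict: Not stationary.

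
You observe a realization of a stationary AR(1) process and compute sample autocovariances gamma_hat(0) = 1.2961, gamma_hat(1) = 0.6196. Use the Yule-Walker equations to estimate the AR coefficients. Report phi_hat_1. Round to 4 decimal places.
\hat\phi_{1} = 0.4780

The Yule-Walker equations for an AR(p) process read, in matrix form,
  Gamma_p phi = r_p,   with   (Gamma_p)_{ij} = gamma(|i - j|),
                       (r_p)_i = gamma(i),   i,j = 1..p.
Substitute the sample gammas (Toeplitz matrix and right-hand side of size 1):
  Gamma_p = [[1.2961]]
  r_p     = [0.6196]
With p = 1 this is the single equation gamma(0) phi_1 = gamma(1):
  phi_hat_1 = gamma(1) / gamma(0) = 0.6196 / 1.2961 = 0.4780.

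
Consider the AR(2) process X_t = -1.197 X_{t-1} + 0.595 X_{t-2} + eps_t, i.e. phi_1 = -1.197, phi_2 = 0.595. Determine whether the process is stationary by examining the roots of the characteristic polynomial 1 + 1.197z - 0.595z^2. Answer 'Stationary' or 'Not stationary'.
\text{Not stationary}

The AR(p) characteristic polynomial is P(z) = 1 + 1.197z - 0.595z^2.
Stationarity requires all roots to lie outside the unit circle, i.e. |z| > 1 for every root.
Set 1 + (1.197) z + (-0.595) z^2 = 0, i.e. a z^2 + b z + c = 0 with a = -0.595, b = 1.197, c = 1.
Discriminant D = b^2 - 4ac = (1.197)^2 - 4*(-0.595)*1 = 1.432809 - (-2.38) = 3.812809.
D >= 0, so the roots are real: z = (-b +/- sqrt(D)) / (2a) = (-1.197 +/- 1.952642) / (-1.19).
  z_1 = (-1.197 + 1.952642) / (-1.19) = -0.635,   |z_1| = 0.635.
  z_2 = (-1.197 - 1.952642) / (-1.19) = 2.6468,   |z_2| = 2.6468.
Moduli of all roots: 0.6350, 2.6468.
All moduli strictly greater than 1? No.
Verdict: Not stationary.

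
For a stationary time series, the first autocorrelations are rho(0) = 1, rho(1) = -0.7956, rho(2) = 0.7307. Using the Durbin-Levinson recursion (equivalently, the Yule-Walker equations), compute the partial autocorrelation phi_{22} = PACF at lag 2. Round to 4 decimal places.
\phi_{22} = 0.2663

The PACF at lag k is phi_{kk}, the last component of the solution
to the Yule-Walker system G_k phi = r_k where
  (G_k)_{ij} = rho(|i - j|), (r_k)_i = rho(i), i,j = 1..k.
Equivalently, Durbin-Levinson gives phi_{kk} iteratively:
  phi_{11} = rho(1)
  phi_{kk} = [rho(k) - sum_{j=1..k-1} phi_{k-1,j} rho(k-j)]
            / [1 - sum_{j=1..k-1} phi_{k-1,j} rho(j)],
  phi_{k,j} = phi_{k-1,j} - phi_{kk} phi_{k-1,k-j},  j = 1..k-1.
Step k = 1:
  phi_11 = rho(1) = -0.7956.
Step k = 2:
  phi_22 = [rho(2) - phi_11 rho(1)] / [1 - phi_11 rho(1)] = [0.7307 - (-0.7956)(-0.7956)] / [1 - (-0.7956)(-0.7956)]
         = 0.09772064 / 0.36702064 = 0.2663.
Therefore phi_{22} = 0.2663.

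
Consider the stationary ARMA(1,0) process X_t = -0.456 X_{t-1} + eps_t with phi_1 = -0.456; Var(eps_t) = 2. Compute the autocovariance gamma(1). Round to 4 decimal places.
\gamma(1) = -1.1514

Multiply the model equation by X_{t-k} and take expectations. With theta_0 = psi_0 = 1 and psi_j the MA(infinity) weights, this gives
  gamma(k) - sum_i phi_i gamma(k-i) = c_k,
  c_k = sigma^2 * sum_{j=k..q} theta_j psi_{j-k}   (c_k = 0 for k > q),
using gamma(-m) = gamma(m).
Pure AR (q = 0): c_0 = sigma^2 = 2, c_k = 0 for k >= 1.
Equations for k = 0 and k = 1 (AR order 1):
  gamma(0) = phi_1 gamma(1) + c_0
  gamma(1) = phi_1 gamma(0) + c_1
Substituting the second into the first: gamma(0) (1 - phi_1^2) = c_0 + phi_1 c_1, so
  gamma(0) = c_0 / (1 - phi_1^2) = 2 / (1 - (-0.456)^2) = 2 / 0.792064 = 2.525048.
  gamma(1) = phi_1 gamma(0) = (-0.456)(2.525048) = -1.151422.
Therefore gamma(1) = -1.1514 (to 4 decimal places).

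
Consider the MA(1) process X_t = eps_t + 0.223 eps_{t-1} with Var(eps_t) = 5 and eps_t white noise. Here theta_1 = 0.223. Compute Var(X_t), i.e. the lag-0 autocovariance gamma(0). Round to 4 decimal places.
\gamma(0) = 5.2486

For an MA(q) process X_t = eps_t + sum_i theta_i eps_{t-i} with
Var(eps_t) = sigma^2, the variance is
  gamma(0) = sigma^2 * (1 + sum_i theta_i^2).
  sum_i theta_i^2 = (0.223)^2 = 0.049729.
  gamma(0) = 5 * (1 + 0.049729) = 5 * 1.049729 = 5.248645, which rounds to 5.2486.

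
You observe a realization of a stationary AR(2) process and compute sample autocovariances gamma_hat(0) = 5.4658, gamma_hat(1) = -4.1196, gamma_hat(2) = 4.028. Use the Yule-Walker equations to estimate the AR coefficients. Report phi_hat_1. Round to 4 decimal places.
\hat\phi_{1} = -0.4590

The Yule-Walker equations for an AR(p) process read, in matrix form,
  Gamma_p phi = r_p,   with   (Gamma_p)_{ij} = gamma(|i - j|),
                       (r_p)_i = gamma(i),   i,j = 1..p.
Substitute the sample gammas (Toeplitz matrix and right-hand side of size 2):
  Gamma_p = [[5.4658, -4.1196], [-4.1196, 5.4658]]
  r_p     = [-4.1196, 4.028]
Written out:
  5.4658 phi_1 - 4.1196 phi_2 = -4.1196
  -4.1196 phi_1 + 5.4658 phi_2 = 4.028
Solve by Cramer's rule:
  det = gamma(0)^2 - gamma(1)^2 = (5.4658)^2 - (-4.1196)^2 = 29.87496964 - 16.97110416 = 12.90386548
  phi_hat_1 = [gamma(1) gamma(0) - gamma(1) gamma(2)] / det = [(-4.1196)(5.4658) - (-4.1196)(4.028)] / 12.90386548 = -5.92316088 / 12.90386548 = -0.459
  phi_hat_2 = [gamma(0) gamma(2) - gamma(1)^2] / det = [(5.4658)(4.028) - (-4.1196)^2] / 12.90386548 = 5.04513824 / 12.90386548 = 0.391
So phi_hat = [-0.4590, 0.3910].
Therefore phi_hat_1 = -0.4590.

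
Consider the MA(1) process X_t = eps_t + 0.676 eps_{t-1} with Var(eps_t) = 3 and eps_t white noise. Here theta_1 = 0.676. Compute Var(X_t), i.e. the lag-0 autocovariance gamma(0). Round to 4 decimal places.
\gamma(0) = 4.3709

For an MA(q) process X_t = eps_t + sum_i theta_i eps_{t-i} with
Var(eps_t) = sigma^2, the variance is
  gamma(0) = sigma^2 * (1 + sum_i theta_i^2).
  sum_i theta_i^2 = (0.676)^2 = 0.456976.
  gamma(0) = 3 * (1 + 0.456976) = 3 * 1.456976 = 4.370928, which rounds to 4.3709.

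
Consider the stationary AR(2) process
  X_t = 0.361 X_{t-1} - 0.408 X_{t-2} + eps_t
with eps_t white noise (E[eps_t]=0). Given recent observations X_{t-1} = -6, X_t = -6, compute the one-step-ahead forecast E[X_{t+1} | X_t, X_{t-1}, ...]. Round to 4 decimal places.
E[X_{t+1} \mid \mathcal F_t] = 0.2820

For an AR(p) model X_t = c + sum_i phi_i X_{t-i} + eps_t, the
one-step-ahead conditional mean is
  E[X_{t+1} | X_t, ...] = c + sum_i phi_i X_{t+1-i}.
Substitute known values:
  E[X_{t+1} | ...] = (0.361) * (-6) + (-0.408) * (-6)
                   = 0.2820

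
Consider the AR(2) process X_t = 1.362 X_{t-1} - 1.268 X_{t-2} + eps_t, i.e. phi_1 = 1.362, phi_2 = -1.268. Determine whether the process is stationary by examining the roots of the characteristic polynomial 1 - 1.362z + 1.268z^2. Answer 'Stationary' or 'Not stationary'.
\text{Not stationary}

The AR(p) characteristic polynomial is P(z) = 1 - 1.362z + 1.268z^2.
Stationarity requires all roots to lie outside the unit circle, i.e. |z| > 1 for every root.
Set 1 + (-1.362) z + (1.268) z^2 = 0, i.e. a z^2 + b z + c = 0 with a = 1.268, b = -1.362, c = 1.
Discriminant D = b^2 - 4ac = (-1.362)^2 - 4*(1.268)*1 = 1.855044 - (5.072) = -3.216956.
D < 0, so the roots are the complex-conjugate pair z = (-b +/- i sqrt(-D)) / (2a) = 0.5371 +/- 0.7073i.
For a conjugate pair |z|^2 = z * conj(z) = (product of roots) = c/a = 1/(1.268) = 0.788644, so |z| = sqrt(0.788644) = 0.8881 for both roots.
Moduli of all roots: 0.8881, 0.8881.
All moduli strictly greater than 1? No.
Verdict: Not stationary.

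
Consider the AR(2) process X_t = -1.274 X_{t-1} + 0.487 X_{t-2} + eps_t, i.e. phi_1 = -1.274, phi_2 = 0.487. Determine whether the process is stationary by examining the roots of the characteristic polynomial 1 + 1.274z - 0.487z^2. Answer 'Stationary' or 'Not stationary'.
\text{Not stationary}

The AR(p) characteristic polynomial is P(z) = 1 + 1.274z - 0.487z^2.
Stationarity requires all roots to lie outside the unit circle, i.e. |z| > 1 for every root.
Set 1 + (1.274) z + (-0.487) z^2 = 0, i.e. a z^2 + b z + c = 0 with a = -0.487, b = 1.274, c = 1.
Discriminant D = b^2 - 4ac = (1.274)^2 - 4*(-0.487)*1 = 1.623076 - (-1.948) = 3.571076.
D >= 0, so the roots are real: z = (-b +/- sqrt(D)) / (2a) = (-1.274 +/- 1.889729) / (-0.974).
  z_1 = (-1.274 + 1.889729) / (-0.974) = -0.6322,   |z_1| = 0.6322.
  z_2 = (-1.274 - 1.889729) / (-0.974) = 3.2482,   |z_2| = 3.2482.
Moduli of all roots: 0.6322, 3.2482.
All moduli strictly greater than 1? No.
Verdict: Not stationary.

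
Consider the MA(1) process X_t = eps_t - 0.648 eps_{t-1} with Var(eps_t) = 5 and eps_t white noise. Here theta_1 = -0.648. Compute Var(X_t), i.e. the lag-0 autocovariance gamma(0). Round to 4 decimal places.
\gamma(0) = 7.0995

For an MA(q) process X_t = eps_t + sum_i theta_i eps_{t-i} with
Var(eps_t) = sigma^2, the variance is
  gamma(0) = sigma^2 * (1 + sum_i theta_i^2).
  sum_i theta_i^2 = (-0.648)^2 = 0.419904.
  gamma(0) = 5 * (1 + 0.419904) = 5 * 1.419904 = 7.09952, which rounds to 7.0995.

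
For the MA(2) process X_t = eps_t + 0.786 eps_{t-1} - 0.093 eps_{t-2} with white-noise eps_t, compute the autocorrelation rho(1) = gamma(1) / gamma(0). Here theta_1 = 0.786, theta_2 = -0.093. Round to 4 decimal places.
\rho(1) = 0.4383

For an MA(q) process with theta_0 = 1, the autocovariance is
  gamma(k) = sigma^2 * sum_{i=0..q-k} theta_i * theta_{i+k},
and rho(k) = gamma(k) / gamma(0). Sigma^2 cancels.
  numerator   = (1)*(0.786) + (0.786)*(-0.093) = 0.712902.
  denominator = (1)^2 + (0.786)^2 + (-0.093)^2 = 1.626445.
  rho(1) = 0.712902 / 1.626445 = 0.4383.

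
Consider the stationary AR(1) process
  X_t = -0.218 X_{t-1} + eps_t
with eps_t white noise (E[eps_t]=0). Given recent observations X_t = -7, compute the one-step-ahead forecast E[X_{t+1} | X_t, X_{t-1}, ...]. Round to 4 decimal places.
E[X_{t+1} \mid \mathcal F_t] = 1.5260

For an AR(p) model X_t = c + sum_i phi_i X_{t-i} + eps_t, the
one-step-ahead conditional mean is
  E[X_{t+1} | X_t, ...] = c + sum_i phi_i X_{t+1-i}.
Substitute known values:
  E[X_{t+1} | ...] = (-0.218) * (-7)
                   = 1.5260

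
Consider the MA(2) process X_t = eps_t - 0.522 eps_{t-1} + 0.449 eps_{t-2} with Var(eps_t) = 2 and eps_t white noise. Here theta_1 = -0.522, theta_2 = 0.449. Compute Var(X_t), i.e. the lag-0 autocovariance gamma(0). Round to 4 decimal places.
\gamma(0) = 2.9482

For an MA(q) process X_t = eps_t + sum_i theta_i eps_{t-i} with
Var(eps_t) = sigma^2, the variance is
  gamma(0) = sigma^2 * (1 + sum_i theta_i^2).
  sum_i theta_i^2 = (-0.522)^2 + (0.449)^2 = 0.272484 + 0.201601 = 0.474085.
  gamma(0) = 2 * (1 + 0.474085) = 2 * 1.474085 = 2.94817, which rounds to 2.9482.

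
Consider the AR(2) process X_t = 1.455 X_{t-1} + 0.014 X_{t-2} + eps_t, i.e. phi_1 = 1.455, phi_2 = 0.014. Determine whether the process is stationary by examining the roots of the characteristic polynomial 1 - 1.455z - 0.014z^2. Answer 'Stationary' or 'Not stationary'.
\text{Not stationary}

The AR(p) characteristic polynomial is P(z) = 1 - 1.455z - 0.014z^2.
Stationarity requires all roots to lie outside the unit circle, i.e. |z| > 1 for every root.
Set 1 + (-1.455) z + (-0.014) z^2 = 0, i.e. a z^2 + b z + c = 0 with a = -0.014, b = -1.455, c = 1.
Discriminant D = b^2 - 4ac = (-1.455)^2 - 4*(-0.014)*1 = 2.117025 - (-0.056) = 2.173025.
D >= 0, so the roots are real: z = (-b +/- sqrt(D)) / (2a) = (1.455 +/- 1.474118) / (-0.028).
  z_1 = (1.455 + 1.474118) / (-0.028) = -104.6114,   |z_1| = 104.6114.
  z_2 = (1.455 - 1.474118) / (-0.028) = 0.6828,   |z_2| = 0.6828.
Moduli of all roots: 104.6114, 0.6828.
All moduli strictly greater than 1? No.
Verdict: Not stationary.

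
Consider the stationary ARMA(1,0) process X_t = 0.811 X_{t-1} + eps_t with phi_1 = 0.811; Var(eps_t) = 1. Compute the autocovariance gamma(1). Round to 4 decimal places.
\gamma(1) = 2.3694

Multiply the model equation by X_{t-k} and take expectations. With theta_0 = psi_0 = 1 and psi_j the MA(infinity) weights, this gives
  gamma(k) - sum_i phi_i gamma(k-i) = c_k,
  c_k = sigma^2 * sum_{j=k..q} theta_j psi_{j-k}   (c_k = 0 for k > q),
using gamma(-m) = gamma(m).
Pure AR (q = 0): c_0 = sigma^2 = 1, c_k = 0 for k >= 1.
Equations for k = 0 and k = 1 (AR order 1):
  gamma(0) = phi_1 gamma(1) + c_0
  gamma(1) = phi_1 gamma(0) + c_1
Substituting the second into the first: gamma(0) (1 - phi_1^2) = c_0 + phi_1 c_1, so
  gamma(0) = c_0 / (1 - phi_1^2) = 1 / (1 - (0.811)^2) = 1 / 0.342279 = 2.921593.
  gamma(1) = phi_1 gamma(0) = (0.811)(2.921593) = 2.369412.
Therefore gamma(1) = 2.3694 (to 4 decimal places).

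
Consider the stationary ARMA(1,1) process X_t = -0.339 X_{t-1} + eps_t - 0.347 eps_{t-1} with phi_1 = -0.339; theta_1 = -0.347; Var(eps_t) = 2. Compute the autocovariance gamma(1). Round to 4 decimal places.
\gamma(1) = -1.7325

Multiply the model equation by X_{t-k} and take expectations. With theta_0 = psi_0 = 1 and psi_j the MA(infinity) weights, this gives
  gamma(k) - sum_i phi_i gamma(k-i) = c_k,
  c_k = sigma^2 * sum_{j=k..q} theta_j psi_{j-k}   (c_k = 0 for k > q),
using gamma(-m) = gamma(m).
psi-weights needed (psi_j = theta_j + sum_i phi_i psi_{j-i}):
  psi_1 = theta_1 + phi_1 = -0.347 + (-0.339) = -0.686
Right-hand sides:
  c_0 = sigma^2 (1 + theta_1 psi_1) = 2 * (1 + (-0.347)(-0.686)) = 2 * 1.238042 = 2.476084
  c_1 = sigma^2 theta_1 = 2 * (-0.347) = -0.694
  c_2 = 0
Equations for k = 0 and k = 1 (AR order 1):
  gamma(0) = phi_1 gamma(1) + c_0
  gamma(1) = phi_1 gamma(0) + c_1
Substituting the second into the first: gamma(0) (1 - phi_1^2) = c_0 + phi_1 c_1, so
  gamma(0) = (c_0 + phi_1 c_1) / (1 - phi_1^2) = (2.476084 + (-0.339)(-0.694)) / (1 - (-0.339)^2) = 2.71135 / 0.885079 = 3.063399.
  gamma(1) = phi_1 gamma(0) + c_1 = (-0.339)(3.063399) + (-0.694) = -1.732492.
Therefore gamma(1) = -1.7325 (to 4 decimal places).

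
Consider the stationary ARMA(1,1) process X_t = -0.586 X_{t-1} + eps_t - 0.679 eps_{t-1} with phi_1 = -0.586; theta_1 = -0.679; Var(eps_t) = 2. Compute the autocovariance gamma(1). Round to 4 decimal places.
\gamma(1) = -5.3863

Multiply the model equation by X_{t-k} and take expectations. With theta_0 = psi_0 = 1 and psi_j the MA(infinity) weights, this gives
  gamma(k) - sum_i phi_i gamma(k-i) = c_k,
  c_k = sigma^2 * sum_{j=k..q} theta_j psi_{j-k}   (c_k = 0 for k > q),
using gamma(-m) = gamma(m).
psi-weights needed (psi_j = theta_j + sum_i phi_i psi_{j-i}):
  psi_1 = theta_1 + phi_1 = -0.679 + (-0.586) = -1.265
Right-hand sides:
  c_0 = sigma^2 (1 + theta_1 psi_1) = 2 * (1 + (-0.679)(-1.265)) = 2 * 1.858935 = 3.71787
  c_1 = sigma^2 theta_1 = 2 * (-0.679) = -1.358
  c_2 = 0
Equations for k = 0 and k = 1 (AR order 1):
  gamma(0) = phi_1 gamma(1) + c_0
  gamma(1) = phi_1 gamma(0) + c_1
Substituting the second into the first: gamma(0) (1 - phi_1^2) = c_0 + phi_1 c_1, so
  gamma(0) = (c_0 + phi_1 c_1) / (1 - phi_1^2) = (3.71787 + (-0.586)(-1.358)) / (1 - (-0.586)^2) = 4.513658 / 0.656604 = 6.874247.
  gamma(1) = phi_1 gamma(0) + c_1 = (-0.586)(6.874247) + (-1.358) = -5.386309.
Therefore gamma(1) = -5.3863 (to 4 decimal places).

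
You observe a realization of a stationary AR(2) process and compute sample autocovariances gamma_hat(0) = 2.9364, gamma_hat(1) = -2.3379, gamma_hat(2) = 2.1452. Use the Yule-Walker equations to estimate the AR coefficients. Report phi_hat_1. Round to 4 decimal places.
\hat\phi_{1} = -0.5860

The Yule-Walker equations for an AR(p) process read, in matrix form,
  Gamma_p phi = r_p,   with   (Gamma_p)_{ij} = gamma(|i - j|),
                       (r_p)_i = gamma(i),   i,j = 1..p.
Substitute the sample gammas (Toeplitz matrix and right-hand side of size 2):
  Gamma_p = [[2.9364, -2.3379], [-2.3379, 2.9364]]
  r_p     = [-2.3379, 2.1452]
Written out:
  2.9364 phi_1 - 2.3379 phi_2 = -2.3379
  -2.3379 phi_1 + 2.9364 phi_2 = 2.1452
Solve by Cramer's rule:
  det = gamma(0)^2 - gamma(1)^2 = (2.9364)^2 - (-2.3379)^2 = 8.62244496 - 5.46577641 = 3.15666855
  phi_hat_1 = [gamma(1) gamma(0) - gamma(1) gamma(2)] / det = [(-2.3379)(2.9364) - (-2.3379)(2.1452)] / 3.15666855 = -1.84974648 / 3.15666855 = -0.586
  phi_hat_2 = [gamma(0) gamma(2) - gamma(1)^2] / det = [(2.9364)(2.1452) - (-2.3379)^2] / 3.15666855 = 0.83338887 / 3.15666855 = 0.264
So phi_hat = [-0.5860, 0.2640].
Therefore phi_hat_1 = -0.5860.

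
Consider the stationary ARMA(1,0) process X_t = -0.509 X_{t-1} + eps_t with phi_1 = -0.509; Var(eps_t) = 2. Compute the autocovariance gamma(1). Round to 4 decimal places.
\gamma(1) = -1.3740

Multiply the model equation by X_{t-k} and take expectations. With theta_0 = psi_0 = 1 and psi_j the MA(infinity) weights, this gives
  gamma(k) - sum_i phi_i gamma(k-i) = c_k,
  c_k = sigma^2 * sum_{j=k..q} theta_j psi_{j-k}   (c_k = 0 for k > q),
using gamma(-m) = gamma(m).
Pure AR (q = 0): c_0 = sigma^2 = 2, c_k = 0 for k >= 1.
Equations for k = 0 and k = 1 (AR order 1):
  gamma(0) = phi_1 gamma(1) + c_0
  gamma(1) = phi_1 gamma(0) + c_1
Substituting the second into the first: gamma(0) (1 - phi_1^2) = c_0 + phi_1 c_1, so
  gamma(0) = c_0 / (1 - phi_1^2) = 2 / (1 - (-0.509)^2) = 2 / 0.740919 = 2.69935.
  gamma(1) = phi_1 gamma(0) = (-0.509)(2.69935) = -1.373969.
Therefore gamma(1) = -1.3740 (to 4 decimal places).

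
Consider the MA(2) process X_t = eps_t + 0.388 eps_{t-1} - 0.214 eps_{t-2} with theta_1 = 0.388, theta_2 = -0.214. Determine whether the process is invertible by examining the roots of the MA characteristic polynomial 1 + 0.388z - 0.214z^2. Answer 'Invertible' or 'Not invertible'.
\text{Invertible}

The MA(q) characteristic polynomial is P(z) = 1 + 0.388z - 0.214z^2.
Invertibility requires all roots to lie outside the unit circle, i.e. |z| > 1 for every root.
Set 1 + (0.388) z + (-0.214) z^2 = 0, i.e. a z^2 + b z + c = 0 with a = -0.214, b = 0.388, c = 1.
Discriminant D = b^2 - 4ac = (0.388)^2 - 4*(-0.214)*1 = 0.150544 - (-0.856) = 1.006544.
D >= 0, so the roots are real: z = (-b +/- sqrt(D)) / (2a) = (-0.388 +/- 1.003267) / (-0.428).
  z_1 = (-0.388 + 1.003267) / (-0.428) = -1.4375,   |z_1| = 1.4375.
  z_2 = (-0.388 - 1.003267) / (-0.428) = 3.2506,   |z_2| = 3.2506.
Moduli of all roots: 1.4375, 3.2506.
All moduli strictly greater than 1? Yes.
Verdict: Invertible.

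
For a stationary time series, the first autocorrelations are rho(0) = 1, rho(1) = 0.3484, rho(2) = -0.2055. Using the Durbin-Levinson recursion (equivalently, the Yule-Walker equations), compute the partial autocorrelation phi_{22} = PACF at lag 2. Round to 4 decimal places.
\phi_{22} = -0.3720

The PACF at lag k is phi_{kk}, the last component of the solution
to the Yule-Walker system G_k phi = r_k where
  (G_k)_{ij} = rho(|i - j|), (r_k)_i = rho(i), i,j = 1..k.
Equivalently, Durbin-Levinson gives phi_{kk} iteratively:
  phi_{11} = rho(1)
  phi_{kk} = [rho(k) - sum_{j=1..k-1} phi_{k-1,j} rho(k-j)]
            / [1 - sum_{j=1..k-1} phi_{k-1,j} rho(j)],
  phi_{k,j} = phi_{k-1,j} - phi_{kk} phi_{k-1,k-j},  j = 1..k-1.
Step k = 1:
  phi_11 = rho(1) = 0.3484.
Step k = 2:
  phi_22 = [rho(2) - phi_11 rho(1)] / [1 - phi_11 rho(1)] = [-0.2055 - (0.3484)(0.3484)] / [1 - (0.3484)(0.3484)]
         = -0.32688256 / 0.87861744 = -0.372.
Therefore phi_{22} = -0.3720.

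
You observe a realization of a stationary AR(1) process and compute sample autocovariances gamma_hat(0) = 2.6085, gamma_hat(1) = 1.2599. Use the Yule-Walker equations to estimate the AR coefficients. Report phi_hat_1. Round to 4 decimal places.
\hat\phi_{1} = 0.4830

The Yule-Walker equations for an AR(p) process read, in matrix form,
  Gamma_p phi = r_p,   with   (Gamma_p)_{ij} = gamma(|i - j|),
                       (r_p)_i = gamma(i),   i,j = 1..p.
Substitute the sample gammas (Toeplitz matrix and right-hand side of size 1):
  Gamma_p = [[2.6085]]
  r_p     = [1.2599]
With p = 1 this is the single equation gamma(0) phi_1 = gamma(1):
  phi_hat_1 = gamma(1) / gamma(0) = 1.2599 / 2.6085 = 0.4830.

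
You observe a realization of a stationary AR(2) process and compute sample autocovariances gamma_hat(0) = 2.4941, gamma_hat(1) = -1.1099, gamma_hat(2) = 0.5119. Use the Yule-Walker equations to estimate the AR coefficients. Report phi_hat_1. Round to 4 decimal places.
\hat\phi_{1} = -0.4410

The Yule-Walker equations for an AR(p) process read, in matrix form,
  Gamma_p phi = r_p,   with   (Gamma_p)_{ij} = gamma(|i - j|),
                       (r_p)_i = gamma(i),   i,j = 1..p.
Substitute the sample gammas (Toeplitz matrix and right-hand side of size 2):
  Gamma_p = [[2.4941, -1.1099], [-1.1099, 2.4941]]
  r_p     = [-1.1099, 0.5119]
Written out:
  2.4941 phi_1 - 1.1099 phi_2 = -1.1099
  -1.1099 phi_1 + 2.4941 phi_2 = 0.5119
Solve by Cramer's rule:
  det = gamma(0)^2 - gamma(1)^2 = (2.4941)^2 - (-1.1099)^2 = 6.22053481 - 1.23187801 = 4.9886568
  phi_hat_1 = [gamma(1) gamma(0) - gamma(1) gamma(2)] / det = [(-1.1099)(2.4941) - (-1.1099)(0.5119)] / 4.9886568 = -2.20004378 / 4.9886568 = -0.441
  phi_hat_2 = [gamma(0) gamma(2) - gamma(1)^2] / det = [(2.4941)(0.5119) - (-1.1099)^2] / 4.9886568 = 0.04485178 / 4.9886568 = 0.009
So phi_hat = [-0.4410, 0.0090].
Therefore phi_hat_1 = -0.4410.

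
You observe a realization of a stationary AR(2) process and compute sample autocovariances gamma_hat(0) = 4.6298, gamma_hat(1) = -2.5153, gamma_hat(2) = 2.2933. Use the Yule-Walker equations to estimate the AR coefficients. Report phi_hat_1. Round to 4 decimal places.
\hat\phi_{1} = -0.3890

The Yule-Walker equations for an AR(p) process read, in matrix form,
  Gamma_p phi = r_p,   with   (Gamma_p)_{ij} = gamma(|i - j|),
                       (r_p)_i = gamma(i),   i,j = 1..p.
Substitute the sample gammas (Toeplitz matrix and right-hand side of size 2):
  Gamma_p = [[4.6298, -2.5153], [-2.5153, 4.6298]]
  r_p     = [-2.5153, 2.2933]
Written out:
  4.6298 phi_1 - 2.5153 phi_2 = -2.5153
  -2.5153 phi_1 + 4.6298 phi_2 = 2.2933
Solve by Cramer's rule:
  det = gamma(0)^2 - gamma(1)^2 = (4.6298)^2 - (-2.5153)^2 = 21.43504804 - 6.32673409 = 15.10831395
  phi_hat_1 = [gamma(1) gamma(0) - gamma(1) gamma(2)] / det = [(-2.5153)(4.6298) - (-2.5153)(2.2933)] / 15.10831395 = -5.87699845 / 15.10831395 = -0.389
  phi_hat_2 = [gamma(0) gamma(2) - gamma(1)^2] / det = [(4.6298)(2.2933) - (-2.5153)^2] / 15.10831395 = 4.29078625 / 15.10831395 = 0.284
So phi_hat = [-0.3890, 0.2840].
Therefore phi_hat_1 = -0.3890.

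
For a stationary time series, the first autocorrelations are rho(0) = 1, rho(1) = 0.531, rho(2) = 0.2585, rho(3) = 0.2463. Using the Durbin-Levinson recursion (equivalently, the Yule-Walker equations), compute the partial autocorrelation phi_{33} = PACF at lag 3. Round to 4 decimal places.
\phi_{33} = 0.1700

The PACF at lag k is phi_{kk}, the last component of the solution
to the Yule-Walker system G_k phi = r_k where
  (G_k)_{ij} = rho(|i - j|), (r_k)_i = rho(i), i,j = 1..k.
Equivalently, Durbin-Levinson gives phi_{kk} iteratively:
  phi_{11} = rho(1)
  phi_{kk} = [rho(k) - sum_{j=1..k-1} phi_{k-1,j} rho(k-j)]
            / [1 - sum_{j=1..k-1} phi_{k-1,j} rho(j)],
  phi_{k,j} = phi_{k-1,j} - phi_{kk} phi_{k-1,k-j},  j = 1..k-1.
Step k = 1:
  phi_11 = rho(1) = 0.531.
Step k = 2:
  phi_22 = [rho(2) - phi_11 rho(1)] / [1 - phi_11 rho(1)] = [0.2585 - (0.531)(0.531)] / [1 - (0.531)(0.531)]
         = -0.023461 / 0.718039 = -0.032674.
  Update: phi_21 = phi_11 - phi_22 phi_11 = 0.531 - (-0.032674)(0.531) = 0.54835.
Step k = 3:
  phi_33 = [rho(3) - phi_21 rho(2) - phi_22 rho(1)] / [1 - phi_21 rho(1) - phi_22 rho(2)]
    numerator   = 0.2463 - (0.54835)(0.2585) - (-0.032674)(0.531) = 0.12190133
    denominator = 1 - (0.54835)(0.531) - (-0.032674)(0.2585) = 0.71727244
  phi_33 = 0.12190133 / 0.71727244 = 0.17.
Therefore phi_{33} = 0.1700.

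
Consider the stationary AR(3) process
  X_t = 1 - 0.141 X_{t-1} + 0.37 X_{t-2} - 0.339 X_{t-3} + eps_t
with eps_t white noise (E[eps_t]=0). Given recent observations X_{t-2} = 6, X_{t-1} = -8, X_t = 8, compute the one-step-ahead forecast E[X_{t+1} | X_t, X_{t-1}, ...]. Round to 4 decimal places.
E[X_{t+1} \mid \mathcal F_t] = -5.1220

For an AR(p) model X_t = c + sum_i phi_i X_{t-i} + eps_t, the
one-step-ahead conditional mean is
  E[X_{t+1} | X_t, ...] = c + sum_i phi_i X_{t+1-i}.
Substitute known values:
  E[X_{t+1} | ...] = 1 + (-0.141) * (8) + (0.37) * (-8) + (-0.339) * (6)
                   = -5.1220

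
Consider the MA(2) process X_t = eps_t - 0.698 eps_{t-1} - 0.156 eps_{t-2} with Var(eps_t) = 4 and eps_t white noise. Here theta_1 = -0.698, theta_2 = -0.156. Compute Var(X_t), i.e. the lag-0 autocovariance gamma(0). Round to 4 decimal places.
\gamma(0) = 6.0462

For an MA(q) process X_t = eps_t + sum_i theta_i eps_{t-i} with
Var(eps_t) = sigma^2, the variance is
  gamma(0) = sigma^2 * (1 + sum_i theta_i^2).
  sum_i theta_i^2 = (-0.698)^2 + (-0.156)^2 = 0.487204 + 0.024336 = 0.51154.
  gamma(0) = 4 * (1 + 0.51154) = 4 * 1.51154 = 6.04616, which rounds to 6.0462.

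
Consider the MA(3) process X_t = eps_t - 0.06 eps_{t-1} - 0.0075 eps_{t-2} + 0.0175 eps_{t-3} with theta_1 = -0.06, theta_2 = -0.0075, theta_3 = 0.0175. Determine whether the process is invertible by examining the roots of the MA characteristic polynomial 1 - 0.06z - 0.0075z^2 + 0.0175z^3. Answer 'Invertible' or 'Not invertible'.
\text{Invertible}

The MA(q) characteristic polynomial is P(z) = 1 - 0.06z - 0.0075z^2 + 0.0175z^3.
Invertibility requires all roots to lie outside the unit circle, i.e. |z| > 1 for every root.
Degree 3: look for a simple real root z0 first, then factor out (1 - z/z0) and solve the remaining quadratic.
Testing z0 = -4: P(-4) = 1 + (-0.06)(-4) + (-0.0075)(-4)^2 + (0.0175)(-4)^3
  = 1 + (0.24) + (-0.12) + (-1.12) = 0.  So z_0 = -4 is a root, |z_0| = 4.
Divide out the factor (1 + 0.25 z) = (1 - z/z0) (since 1/z0 = -0.25):
  P(z) = (1 + 0.25 z)(1 + (-0.31) z + (0.07) z^2)
  [check: z-coef -0.31 - (-0.25) = -0.06; z^2-coef 0.07 - (-0.25)(-0.31) = -0.0075; z^3-coef -(-0.25)(0.07) = 0.0175.]
Remaining roots from the quadratic factor 1 + (-0.31) z + (0.07) z^2:
  Set 1 + (-0.31) z + (0.07) z^2 = 0, i.e. a z^2 + b z + c = 0 with a = 0.07, b = -0.31, c = 1.
  Discriminant D = b^2 - 4ac = (-0.31)^2 - 4*(0.07)*1 = 0.0961 - (0.28) = -0.1839.
  D < 0, so the roots are the complex-conjugate pair z = (-b +/- i sqrt(-D)) / (2a) = 2.2143 +/- 3.0631i.
  For a conjugate pair |z|^2 = z * conj(z) = (product of roots) = c/a = 1/(0.07) = 14.285714, so |z| = sqrt(14.285714) = 3.7796 for both roots.
Moduli of all roots: 4.0000, 3.7796, 3.7796.
All moduli strictly greater than 1? Yes.
Verdict: Invertible.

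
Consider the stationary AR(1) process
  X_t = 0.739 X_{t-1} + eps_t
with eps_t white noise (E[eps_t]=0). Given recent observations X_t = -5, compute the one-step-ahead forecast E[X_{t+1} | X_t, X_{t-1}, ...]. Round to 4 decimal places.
E[X_{t+1} \mid \mathcal F_t] = -3.6950

For an AR(p) model X_t = c + sum_i phi_i X_{t-i} + eps_t, the
one-step-ahead conditional mean is
  E[X_{t+1} | X_t, ...] = c + sum_i phi_i X_{t+1-i}.
Substitute known values:
  E[X_{t+1} | ...] = (0.739) * (-5)
                   = -3.6950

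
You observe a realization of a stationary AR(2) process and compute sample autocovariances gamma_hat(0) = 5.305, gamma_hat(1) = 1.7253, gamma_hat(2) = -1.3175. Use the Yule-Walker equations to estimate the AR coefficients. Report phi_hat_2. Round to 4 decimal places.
\hat\phi_{2} = -0.3960

The Yule-Walker equations for an AR(p) process read, in matrix form,
  Gamma_p phi = r_p,   with   (Gamma_p)_{ij} = gamma(|i - j|),
                       (r_p)_i = gamma(i),   i,j = 1..p.
Substitute the sample gammas (Toeplitz matrix and right-hand side of size 2):
  Gamma_p = [[5.305, 1.7253], [1.7253, 5.305]]
  r_p     = [1.7253, -1.3175]
Written out:
  5.305 phi_1 + 1.7253 phi_2 = 1.7253
  1.7253 phi_1 + 5.305 phi_2 = -1.3175
Solve by Cramer's rule:
  det = gamma(0)^2 - gamma(1)^2 = (5.305)^2 - (1.7253)^2 = 28.143025 - 2.97666009 = 25.16636491
  phi_hat_1 = [gamma(1) gamma(0) - gamma(1) gamma(2)] / det = [(1.7253)(5.305) - (1.7253)(-1.3175)] / 25.16636491 = 11.42579925 / 25.16636491 = 0.454
  phi_hat_2 = [gamma(0) gamma(2) - gamma(1)^2] / det = [(5.305)(-1.3175) - (1.7253)^2] / 25.16636491 = -9.96599759 / 25.16636491 = -0.396
So phi_hat = [0.4540, -0.3960].
Therefore phi_hat_2 = -0.3960.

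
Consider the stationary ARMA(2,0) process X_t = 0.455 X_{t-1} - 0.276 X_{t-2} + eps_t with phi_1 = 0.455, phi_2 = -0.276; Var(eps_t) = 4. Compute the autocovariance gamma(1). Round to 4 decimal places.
\gamma(1) = 1.7689

Multiply the model equation by X_{t-k} and take expectations. With theta_0 = psi_0 = 1 and psi_j the MA(infinity) weights, this gives
  gamma(k) - sum_i phi_i gamma(k-i) = c_k,
  c_k = sigma^2 * sum_{j=k..q} theta_j psi_{j-k}   (c_k = 0 for k > q),
using gamma(-m) = gamma(m).
Pure AR (q = 0): c_0 = sigma^2 = 4, c_k = 0 for k >= 1.
Equations for k = 0, 1, 2 (AR order 2, c_2 = 0):
  (E0) gamma(0) = phi_1 gamma(1) + phi_2 gamma(2) + c_0
  (E1) gamma(1) = phi_1 gamma(0) + phi_2 gamma(1) + c_1
  (E2) gamma(2) = phi_1 gamma(1) + phi_2 gamma(0)
From (E1): gamma(1) = A gamma(0) + B with
  A = phi_1 / (1 - phi_2) = 0.455 / 1.276 = 0.356583,   B = c_1 / (1 - phi_2) = 0 / 1.276 = 0.
Insert (E2) into (E0): gamma(0) (1 - phi_2^2) = phi_1 (1 + phi_2) gamma(1) + c_0.
  phi_1 (1 + phi_2) = (0.455)(0.724) = 0.32942,   1 - phi_2^2 = 0.923824.
Replace gamma(1) by A gamma(0) + B and collect gamma(0):
  gamma(0) [0.923824 - (0.32942)(0.356583)] = c_0 = 4
  gamma(0) * 0.806358 = 4
  gamma(0) = 4 / 0.806358 = 4.960573.
  gamma(1) = A gamma(0) = (0.356583)(4.960573) = 1.768856.
Therefore gamma(1) = 1.7689 (to 4 decimal places).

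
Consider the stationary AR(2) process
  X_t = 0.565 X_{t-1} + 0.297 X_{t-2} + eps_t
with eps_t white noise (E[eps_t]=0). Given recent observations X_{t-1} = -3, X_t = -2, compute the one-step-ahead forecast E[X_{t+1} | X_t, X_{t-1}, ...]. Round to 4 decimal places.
E[X_{t+1} \mid \mathcal F_t] = -2.0210

For an AR(p) model X_t = c + sum_i phi_i X_{t-i} + eps_t, the
one-step-ahead conditional mean is
  E[X_{t+1} | X_t, ...] = c + sum_i phi_i X_{t+1-i}.
Substitute known values:
  E[X_{t+1} | ...] = (0.565) * (-2) + (0.297) * (-3)
                   = -2.0210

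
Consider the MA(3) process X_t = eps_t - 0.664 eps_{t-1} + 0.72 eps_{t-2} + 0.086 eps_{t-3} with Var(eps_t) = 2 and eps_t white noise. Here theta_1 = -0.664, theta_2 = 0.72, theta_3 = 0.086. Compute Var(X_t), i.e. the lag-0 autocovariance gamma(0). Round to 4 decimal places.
\gamma(0) = 3.9334

For an MA(q) process X_t = eps_t + sum_i theta_i eps_{t-i} with
Var(eps_t) = sigma^2, the variance is
  gamma(0) = sigma^2 * (1 + sum_i theta_i^2).
  sum_i theta_i^2 = (-0.664)^2 + (0.72)^2 + (0.086)^2 = 0.440896 + 0.5184 + 0.007396 = 0.966692.
  gamma(0) = 2 * (1 + 0.966692) = 2 * 1.966692 = 3.933384, which rounds to 3.9334.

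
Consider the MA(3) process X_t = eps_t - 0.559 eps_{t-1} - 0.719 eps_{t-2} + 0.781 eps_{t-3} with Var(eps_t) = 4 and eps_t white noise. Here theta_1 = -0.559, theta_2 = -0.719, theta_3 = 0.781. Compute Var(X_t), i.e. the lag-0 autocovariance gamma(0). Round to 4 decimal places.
\gamma(0) = 9.7576

For an MA(q) process X_t = eps_t + sum_i theta_i eps_{t-i} with
Var(eps_t) = sigma^2, the variance is
  gamma(0) = sigma^2 * (1 + sum_i theta_i^2).
  sum_i theta_i^2 = (-0.559)^2 + (-0.719)^2 + (0.781)^2 = 0.312481 + 0.516961 + 0.609961 = 1.439403.
  gamma(0) = 4 * (1 + 1.439403) = 4 * 2.439403 = 9.757612, which rounds to 9.7576.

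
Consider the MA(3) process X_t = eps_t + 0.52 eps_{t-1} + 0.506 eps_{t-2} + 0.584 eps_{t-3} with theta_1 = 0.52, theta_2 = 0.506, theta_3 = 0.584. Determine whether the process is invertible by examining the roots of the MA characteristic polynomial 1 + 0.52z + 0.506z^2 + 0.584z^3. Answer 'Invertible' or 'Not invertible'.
\text{Invertible}

The MA(q) characteristic polynomial is P(z) = 1 + 0.52z + 0.506z^2 + 0.584z^3.
Invertibility requires all roots to lie outside the unit circle, i.e. |z| > 1 for every root.
Degree 3: look for a simple real root z0 first, then factor out (1 - z/z0) and solve the remaining quadratic.
Testing z0 = -1.25: P(-1.25) = 1 + (0.52)(-1.25) + (0.506)(-1.25)^2 + (0.584)(-1.25)^3
  = 1 + (-0.65) + (0.790625) + (-1.140625) = 0.  So z_0 = -1.25 is a root, |z_0| = 1.25.
Divide out the factor (1 + 0.8 z) = (1 - z/z0) (since 1/z0 = -0.8):
  P(z) = (1 + 0.8 z)(1 + (-0.28) z + (0.73) z^2)
  [check: z-coef -0.28 - (-0.8) = 0.52; z^2-coef 0.73 - (-0.8)(-0.28) = 0.506; z^3-coef -(-0.8)(0.73) = 0.584.]
Remaining roots from the quadratic factor 1 + (-0.28) z + (0.73) z^2:
  Set 1 + (-0.28) z + (0.73) z^2 = 0, i.e. a z^2 + b z + c = 0 with a = 0.73, b = -0.28, c = 1.
  Discriminant D = b^2 - 4ac = (-0.28)^2 - 4*(0.73)*1 = 0.0784 - (2.92) = -2.8416.
  D < 0, so the roots are the complex-conjugate pair z = (-b +/- i sqrt(-D)) / (2a) = 0.1918 +/- 1.1546i.
  For a conjugate pair |z|^2 = z * conj(z) = (product of roots) = c/a = 1/(0.73) = 1.369863, so |z| = sqrt(1.369863) = 1.1704 for both roots.
Moduli of all roots: 1.2500, 1.1704, 1.1704.
All moduli strictly greater than 1? Yes.
Verdict: Invertible.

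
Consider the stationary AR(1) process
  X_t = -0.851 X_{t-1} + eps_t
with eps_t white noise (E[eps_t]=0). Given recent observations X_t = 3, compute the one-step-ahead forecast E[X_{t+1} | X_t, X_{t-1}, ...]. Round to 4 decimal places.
E[X_{t+1} \mid \mathcal F_t] = -2.5530

For an AR(p) model X_t = c + sum_i phi_i X_{t-i} + eps_t, the
one-step-ahead conditional mean is
  E[X_{t+1} | X_t, ...] = c + sum_i phi_i X_{t+1-i}.
Substitute known values:
  E[X_{t+1} | ...] = (-0.851) * (3)
                   = -2.5530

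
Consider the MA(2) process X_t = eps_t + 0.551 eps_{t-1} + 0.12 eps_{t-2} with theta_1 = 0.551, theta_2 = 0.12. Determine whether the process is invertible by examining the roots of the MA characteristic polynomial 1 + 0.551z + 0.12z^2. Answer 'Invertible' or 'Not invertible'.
\text{Invertible}

The MA(q) characteristic polynomial is P(z) = 1 + 0.551z + 0.12z^2.
Invertibility requires all roots to lie outside the unit circle, i.e. |z| > 1 for every root.
Set 1 + (0.551) z + (0.12) z^2 = 0, i.e. a z^2 + b z + c = 0 with a = 0.12, b = 0.551, c = 1.
Discriminant D = b^2 - 4ac = (0.551)^2 - 4*(0.12)*1 = 0.303601 - (0.48) = -0.176399.
D < 0, so the roots are the complex-conjugate pair z = (-b +/- i sqrt(-D)) / (2a) = -2.2958 +/- 1.75i.
For a conjugate pair |z|^2 = z * conj(z) = (product of roots) = c/a = 1/(0.12) = 8.333333, so |z| = sqrt(8.333333) = 2.8868 for both roots.
Moduli of all roots: 2.8868, 2.8868.
All moduli strictly greater than 1? Yes.
Verdict: Invertible.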